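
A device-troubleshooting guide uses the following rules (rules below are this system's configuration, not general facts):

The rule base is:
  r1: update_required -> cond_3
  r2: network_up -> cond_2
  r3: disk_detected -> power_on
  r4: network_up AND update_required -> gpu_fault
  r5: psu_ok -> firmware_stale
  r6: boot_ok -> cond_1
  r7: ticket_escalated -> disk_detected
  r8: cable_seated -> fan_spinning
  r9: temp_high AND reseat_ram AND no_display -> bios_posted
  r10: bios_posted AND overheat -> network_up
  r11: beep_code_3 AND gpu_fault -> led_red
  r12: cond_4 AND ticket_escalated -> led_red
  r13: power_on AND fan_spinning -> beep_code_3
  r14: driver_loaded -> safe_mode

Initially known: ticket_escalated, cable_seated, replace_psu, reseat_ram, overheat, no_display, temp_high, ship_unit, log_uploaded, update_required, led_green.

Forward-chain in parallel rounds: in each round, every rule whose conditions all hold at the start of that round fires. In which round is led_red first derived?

Round 1 fires r1, r7, r8, r9, giving cond_3, disk_detected, fan_spinning, bios_posted.
Round 2 fires r3, r10, giving power_on, network_up.
Round 3 fires r2, r4, r13, giving cond_2, gpu_fault, beep_code_3.
Round 4 fires r11, giving led_red.
led_red first appears in round 4.

4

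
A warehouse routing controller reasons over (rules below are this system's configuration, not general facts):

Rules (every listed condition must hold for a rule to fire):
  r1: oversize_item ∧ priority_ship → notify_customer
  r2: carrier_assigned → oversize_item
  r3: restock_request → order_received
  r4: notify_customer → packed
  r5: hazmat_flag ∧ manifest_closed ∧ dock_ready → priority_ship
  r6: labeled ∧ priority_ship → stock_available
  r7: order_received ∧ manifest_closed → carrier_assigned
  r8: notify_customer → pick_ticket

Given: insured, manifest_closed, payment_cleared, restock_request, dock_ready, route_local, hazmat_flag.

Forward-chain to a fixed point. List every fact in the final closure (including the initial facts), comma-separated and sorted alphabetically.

carrier_assigned, dock_ready, hazmat_flag, insured, manifest_closed, notify_customer, order_received, oversize_item, packed, payment_cleared, pick_ticket, priority_ship, restock_request, route_local

[1] r3 [restock_request → order_received]; r5 [hazmat_flag ∧ manifest_closed ∧ dock_ready → priority_ship]. ⇒ new: order_received, priority_ship.
[2] r7 [order_received ∧ manifest_closed → carrier_assigned]. ⇒ new: carrier_assigned.
[3] r2 [carrier_assigned → oversize_item]. ⇒ new: oversize_item.
[4] r1 [oversize_item ∧ priority_ship → notify_customer]. ⇒ new: notify_customer.
[5] r4 [notify_customer → packed]; r8 [notify_customer → pick_ticket]. ⇒ new: packed, pick_ticket.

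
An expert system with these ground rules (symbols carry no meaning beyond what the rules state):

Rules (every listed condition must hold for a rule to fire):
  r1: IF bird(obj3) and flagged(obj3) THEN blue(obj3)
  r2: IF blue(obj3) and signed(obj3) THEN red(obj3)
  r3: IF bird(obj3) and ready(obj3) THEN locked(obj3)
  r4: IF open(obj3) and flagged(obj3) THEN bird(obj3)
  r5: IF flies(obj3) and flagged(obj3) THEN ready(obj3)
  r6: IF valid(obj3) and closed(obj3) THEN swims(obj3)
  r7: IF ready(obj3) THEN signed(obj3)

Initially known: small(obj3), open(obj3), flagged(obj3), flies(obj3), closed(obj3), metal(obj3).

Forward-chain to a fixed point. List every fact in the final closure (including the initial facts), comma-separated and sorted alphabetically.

[1] r4 [IF open(obj3) and flagged(obj3) THEN bird(obj3)]; r5 [IF flies(obj3) and flagged(obj3) THEN ready(obj3)]. ⇒ new: bird(obj3), ready(obj3).
[2] r1 [IF bird(obj3) and flagged(obj3) THEN blue(obj3)]; r3 [IF bird(obj3) and ready(obj3) THEN locked(obj3)]; r7 [IF ready(obj3) THEN signed(obj3)]. ⇒ new: blue(obj3), locked(obj3), signed(obj3).
[3] r2 [IF blue(obj3) and signed(obj3) THEN red(obj3)]. ⇒ new: red(obj3).

bird(obj3), blue(obj3), closed(obj3), flagged(obj3), flies(obj3), locked(obj3), metal(obj3), open(obj3), ready(obj3), red(obj3), signed(obj3), small(obj3)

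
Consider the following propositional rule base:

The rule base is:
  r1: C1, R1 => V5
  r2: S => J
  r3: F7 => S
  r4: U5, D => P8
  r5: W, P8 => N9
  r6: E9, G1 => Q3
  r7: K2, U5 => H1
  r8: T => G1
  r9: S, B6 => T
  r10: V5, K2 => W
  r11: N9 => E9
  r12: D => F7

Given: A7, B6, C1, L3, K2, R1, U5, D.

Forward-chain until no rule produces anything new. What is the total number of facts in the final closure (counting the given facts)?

20

Round 1: r1 [C1, R1 => V5]; r4 [U5, D => P8]; r7 [K2, U5 => H1]; r12 [D => F7]. New: V5, P8, H1, F7.
Round 2: r3 [F7 => S]; r10 [V5, K2 => W]. New: S, W.
Round 3: r2 [S => J]; r5 [W, P8 => N9]; r9 [S, B6 => T]. New: J, N9, T.
Round 4: r8 [T => G1]; r11 [N9 => E9]. New: G1, E9.
Round 5: r6 [E9, G1 => Q3]. New: Q3.
Closure: {A7, B6, C1, D, E9, F7, G1, H1, J, K2, L3, N9, P8, Q3, R1, S, T, U5, V5, W} — 20 facts.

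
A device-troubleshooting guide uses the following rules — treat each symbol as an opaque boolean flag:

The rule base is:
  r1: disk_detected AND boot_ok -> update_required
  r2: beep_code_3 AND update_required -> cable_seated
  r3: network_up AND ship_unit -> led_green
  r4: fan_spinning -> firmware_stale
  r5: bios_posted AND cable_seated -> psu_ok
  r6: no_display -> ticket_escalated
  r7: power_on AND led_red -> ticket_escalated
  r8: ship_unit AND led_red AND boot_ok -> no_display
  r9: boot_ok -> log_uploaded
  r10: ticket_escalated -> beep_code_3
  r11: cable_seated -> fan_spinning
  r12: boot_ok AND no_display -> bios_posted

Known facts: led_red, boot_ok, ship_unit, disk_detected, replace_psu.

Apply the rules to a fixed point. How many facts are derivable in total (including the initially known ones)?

15

[1] r1 [disk_detected AND boot_ok -> update_required]; r8 [ship_unit AND led_red AND boot_ok -> no_display]; r9 [boot_ok -> log_uploaded]. ⇒ new: update_required, no_display, log_uploaded.
[2] r6 [no_display -> ticket_escalated]; r12 [boot_ok AND no_display -> bios_posted]. ⇒ new: ticket_escalated, bios_posted.
[3] r10 [ticket_escalated -> beep_code_3]. ⇒ new: beep_code_3.
[4] r2 [beep_code_3 AND update_required -> cable_seated]. ⇒ new: cable_seated.
[5] r5 [bios_posted AND cable_seated -> psu_ok]; r11 [cable_seated -> fan_spinning]. ⇒ new: psu_ok, fan_spinning.
[6] r4 [fan_spinning -> firmware_stale]. ⇒ new: firmware_stale.
Closure: {beep_code_3, bios_posted, boot_ok, cable_seated, disk_detected, fan_spinning, firmware_stale, led_red, log_uploaded, no_display, psu_ok, replace_psu, ship_unit, ticket_escalated, update_required} — 15 facts.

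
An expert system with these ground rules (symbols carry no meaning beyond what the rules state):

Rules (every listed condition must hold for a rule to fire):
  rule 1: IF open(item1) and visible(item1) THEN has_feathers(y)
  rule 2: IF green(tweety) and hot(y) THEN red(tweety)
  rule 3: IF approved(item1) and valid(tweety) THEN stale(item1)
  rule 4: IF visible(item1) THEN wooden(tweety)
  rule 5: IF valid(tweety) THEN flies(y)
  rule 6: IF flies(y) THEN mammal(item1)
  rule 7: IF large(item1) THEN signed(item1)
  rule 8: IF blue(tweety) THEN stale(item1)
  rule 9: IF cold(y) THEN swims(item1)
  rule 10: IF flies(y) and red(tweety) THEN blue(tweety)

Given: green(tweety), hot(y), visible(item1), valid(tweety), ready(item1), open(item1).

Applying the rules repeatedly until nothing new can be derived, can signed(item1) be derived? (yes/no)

Round 1: rule 1 [IF open(item1) and visible(item1) THEN has_feathers(y)]; rule 2 [IF green(tweety) and hot(y) THEN red(tweety)]; rule 4 [IF visible(item1) THEN wooden(tweety)]; rule 5 [IF valid(tweety) THEN flies(y)]. New: has_feathers(y), red(tweety), wooden(tweety), flies(y).
Round 2: rule 6 [IF flies(y) THEN mammal(item1)]; rule 10 [IF flies(y) and red(tweety) THEN blue(tweety)]. New: mammal(item1), blue(tweety).
Round 3: rule 8 [IF blue(tweety) THEN stale(item1)]. New: stale(item1).
Fixed point reached. signed(item1) is concluded only by rule 7; rule 7 needs large(item1) (never derived).

no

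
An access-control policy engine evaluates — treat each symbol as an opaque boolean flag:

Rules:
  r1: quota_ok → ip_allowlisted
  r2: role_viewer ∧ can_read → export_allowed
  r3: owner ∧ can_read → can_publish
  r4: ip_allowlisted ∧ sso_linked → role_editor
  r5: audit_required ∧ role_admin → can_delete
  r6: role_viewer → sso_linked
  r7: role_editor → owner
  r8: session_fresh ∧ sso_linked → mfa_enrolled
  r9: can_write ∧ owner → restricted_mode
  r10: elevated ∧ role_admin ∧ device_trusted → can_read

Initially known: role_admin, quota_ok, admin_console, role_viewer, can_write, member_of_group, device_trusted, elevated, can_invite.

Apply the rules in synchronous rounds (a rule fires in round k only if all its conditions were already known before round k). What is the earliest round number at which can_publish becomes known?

4

Round 1: r1 [quota_ok → ip_allowlisted]; r6 [role_viewer → sso_linked]; r10 [elevated ∧ role_admin ∧ device_trusted → can_read]. New: ip_allowlisted, sso_linked, can_read.
Round 2: r2 [role_viewer ∧ can_read → export_allowed]; r4 [ip_allowlisted ∧ sso_linked → role_editor]. New: export_allowed, role_editor.
Round 3: r7 [role_editor → owner]. New: owner.
Round 4: r3 [owner ∧ can_read → can_publish]; r9 [can_write ∧ owner → restricted_mode]. New: can_publish, restricted_mode.
can_publish first appears in round 4.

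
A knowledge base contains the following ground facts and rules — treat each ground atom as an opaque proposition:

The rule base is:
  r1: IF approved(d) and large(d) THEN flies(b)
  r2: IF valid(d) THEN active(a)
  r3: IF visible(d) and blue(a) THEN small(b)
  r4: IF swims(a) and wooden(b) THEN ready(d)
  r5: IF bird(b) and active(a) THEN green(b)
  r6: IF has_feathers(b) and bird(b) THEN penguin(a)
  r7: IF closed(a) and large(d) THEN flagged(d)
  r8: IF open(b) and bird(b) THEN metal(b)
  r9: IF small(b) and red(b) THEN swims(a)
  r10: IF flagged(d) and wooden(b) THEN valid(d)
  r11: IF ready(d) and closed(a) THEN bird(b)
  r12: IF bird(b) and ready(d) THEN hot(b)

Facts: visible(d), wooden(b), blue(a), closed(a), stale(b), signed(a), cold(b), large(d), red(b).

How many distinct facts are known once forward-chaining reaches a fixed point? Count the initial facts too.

18

Round 1 fires r3, r7, giving small(b), flagged(d).
Round 2 fires r9, r10, giving swims(a), valid(d).
Round 3 fires r2, r4, giving active(a), ready(d).
Round 4 fires r11, giving bird(b).
Round 5 fires r5, r12, giving green(b), hot(b).
Closure: {active(a), bird(b), blue(a), closed(a), cold(b), flagged(d), green(b), hot(b), large(d), ready(d), red(b), signed(a), small(b), stale(b), swims(a), valid(d), visible(d), wooden(b)} — 18 facts.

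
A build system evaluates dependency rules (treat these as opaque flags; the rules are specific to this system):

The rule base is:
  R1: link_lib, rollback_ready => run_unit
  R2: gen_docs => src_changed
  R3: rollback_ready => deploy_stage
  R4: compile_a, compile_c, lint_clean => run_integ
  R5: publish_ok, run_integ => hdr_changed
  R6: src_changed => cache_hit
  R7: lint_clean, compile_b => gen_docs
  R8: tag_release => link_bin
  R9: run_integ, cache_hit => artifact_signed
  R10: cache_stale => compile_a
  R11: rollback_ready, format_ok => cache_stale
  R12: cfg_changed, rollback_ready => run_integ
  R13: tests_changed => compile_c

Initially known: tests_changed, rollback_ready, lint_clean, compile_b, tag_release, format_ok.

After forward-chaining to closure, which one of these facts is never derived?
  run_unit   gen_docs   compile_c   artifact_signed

run_unit

Round 1: R3 [rollback_ready => deploy_stage]; R7 [lint_clean, compile_b => gen_docs]; R8 [tag_release => link_bin]; R11 [rollback_ready, format_ok => cache_stale]; R13 [tests_changed => compile_c]. Adds deploy_stage, gen_docs, link_bin, cache_stale, compile_c.
Round 2: R2 [gen_docs => src_changed]; R10 [cache_stale => compile_a]. Adds src_changed, compile_a.
Round 3: R4 [compile_a, compile_c, lint_clean => run_integ]; R6 [src_changed => cache_hit]. Adds run_integ, cache_hit.
Round 4: R9 [run_integ, cache_hit => artifact_signed]. Adds artifact_signed.
Derived: artifact_signed (round 4), compile_c (round 1), gen_docs (round 1). run_unit never appears in any round.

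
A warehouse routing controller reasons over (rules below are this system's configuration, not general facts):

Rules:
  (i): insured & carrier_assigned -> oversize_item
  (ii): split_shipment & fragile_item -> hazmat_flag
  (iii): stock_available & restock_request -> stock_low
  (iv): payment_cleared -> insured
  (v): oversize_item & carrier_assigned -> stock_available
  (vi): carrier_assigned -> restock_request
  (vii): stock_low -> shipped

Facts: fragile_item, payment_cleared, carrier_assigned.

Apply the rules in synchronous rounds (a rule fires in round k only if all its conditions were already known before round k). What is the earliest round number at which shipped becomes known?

[1] (iv) [payment_cleared -> insured]; (vi) [carrier_assigned -> restock_request]. ⇒ new: insured, restock_request.
[2] (i) [insured & carrier_assigned -> oversize_item]. ⇒ new: oversize_item.
[3] (v) [oversize_item & carrier_assigned -> stock_available]. ⇒ new: stock_available.
[4] (iii) [stock_available & restock_request -> stock_low]. ⇒ new: stock_low.
[5] (vii) [stock_low -> shipped]. ⇒ new: shipped.
shipped first appears in round 5.

5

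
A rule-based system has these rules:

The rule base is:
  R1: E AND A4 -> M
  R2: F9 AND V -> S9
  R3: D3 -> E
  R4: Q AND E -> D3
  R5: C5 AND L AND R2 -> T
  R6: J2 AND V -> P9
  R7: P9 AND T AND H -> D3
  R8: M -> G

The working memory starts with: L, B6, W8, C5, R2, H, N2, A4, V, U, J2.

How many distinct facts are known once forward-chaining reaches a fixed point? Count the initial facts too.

[1] R5 [C5 AND L AND R2 -> T]; R6 [J2 AND V -> P9]. ⇒ new: T, P9.
[2] R7 [P9 AND T AND H -> D3]. ⇒ new: D3.
[3] R3 [D3 -> E]. ⇒ new: E.
[4] R1 [E AND A4 -> M]. ⇒ new: M.
[5] R8 [M -> G]. ⇒ new: G.
Closure: {A4, B6, C5, D3, E, G, H, J2, L, M, N2, P9, R2, T, U, V, W8} — 17 facts.

17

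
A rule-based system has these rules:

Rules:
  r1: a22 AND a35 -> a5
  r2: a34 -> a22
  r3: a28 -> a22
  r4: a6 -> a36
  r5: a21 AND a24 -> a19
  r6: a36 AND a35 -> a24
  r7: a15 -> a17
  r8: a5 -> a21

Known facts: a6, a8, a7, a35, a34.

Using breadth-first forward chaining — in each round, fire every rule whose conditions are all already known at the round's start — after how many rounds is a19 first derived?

4

[1] r2 [a34 -> a22]; r4 [a6 -> a36]. ⇒ new: a22, a36.
[2] r1 [a22 AND a35 -> a5]; r6 [a36 AND a35 -> a24]. ⇒ new: a5, a24.
[3] r8 [a5 -> a21]. ⇒ new: a21.
[4] r5 [a21 AND a24 -> a19]. ⇒ new: a19.
a19 first appears in round 4.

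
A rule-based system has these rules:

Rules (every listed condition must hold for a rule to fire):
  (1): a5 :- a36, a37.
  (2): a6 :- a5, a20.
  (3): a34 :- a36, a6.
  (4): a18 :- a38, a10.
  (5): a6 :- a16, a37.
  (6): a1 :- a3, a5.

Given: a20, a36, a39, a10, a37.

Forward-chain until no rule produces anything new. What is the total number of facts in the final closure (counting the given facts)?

Round 1: (1) [a5 :- a36, a37.]. Adds a5.
Round 2: (2) [a6 :- a5, a20.]. Adds a6.
Round 3: (3) [a34 :- a36, a6.]. Adds a34.
Closure: {a10, a20, a34, a36, a37, a39, a5, a6} — 8 facts.

8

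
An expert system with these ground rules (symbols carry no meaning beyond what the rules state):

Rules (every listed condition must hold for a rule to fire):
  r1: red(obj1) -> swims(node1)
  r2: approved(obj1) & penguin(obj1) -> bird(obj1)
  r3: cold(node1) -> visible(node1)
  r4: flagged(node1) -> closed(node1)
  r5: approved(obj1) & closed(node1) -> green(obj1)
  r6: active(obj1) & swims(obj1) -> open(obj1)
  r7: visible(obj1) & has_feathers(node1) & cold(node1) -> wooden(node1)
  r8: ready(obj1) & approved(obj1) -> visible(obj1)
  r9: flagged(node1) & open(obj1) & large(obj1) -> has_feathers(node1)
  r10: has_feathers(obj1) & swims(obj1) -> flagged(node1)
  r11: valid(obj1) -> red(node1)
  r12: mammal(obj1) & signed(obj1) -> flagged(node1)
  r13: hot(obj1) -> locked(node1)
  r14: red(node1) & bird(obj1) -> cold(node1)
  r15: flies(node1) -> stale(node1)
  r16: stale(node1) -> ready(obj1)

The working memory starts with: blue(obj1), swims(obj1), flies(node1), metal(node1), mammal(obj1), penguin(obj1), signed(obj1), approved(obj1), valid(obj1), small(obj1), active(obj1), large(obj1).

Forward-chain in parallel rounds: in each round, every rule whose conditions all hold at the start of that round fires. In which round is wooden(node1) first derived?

Round 1: r2 [approved(obj1) & penguin(obj1) -> bird(obj1)]; r6 [active(obj1) & swims(obj1) -> open(obj1)]; r11 [valid(obj1) -> red(node1)]; r12 [mammal(obj1) & signed(obj1) -> flagged(node1)]; r15 [flies(node1) -> stale(node1)]. Adds bird(obj1), open(obj1), red(node1), flagged(node1), stale(node1).
Round 2: r4 [flagged(node1) -> closed(node1)]; r9 [flagged(node1) & open(obj1) & large(obj1) -> has_feathers(node1)]; r14 [red(node1) & bird(obj1) -> cold(node1)]; r16 [stale(node1) -> ready(obj1)]. Adds closed(node1), has_feathers(node1), cold(node1), ready(obj1).
Round 3: r3 [cold(node1) -> visible(node1)]; r5 [approved(obj1) & closed(node1) -> green(obj1)]; r8 [ready(obj1) & approved(obj1) -> visible(obj1)]. Adds visible(node1), green(obj1), visible(obj1).
Round 4: r7 [visible(obj1) & has_feathers(node1) & cold(node1) -> wooden(node1)]. Adds wooden(node1).
wooden(node1) first appears in round 4.

4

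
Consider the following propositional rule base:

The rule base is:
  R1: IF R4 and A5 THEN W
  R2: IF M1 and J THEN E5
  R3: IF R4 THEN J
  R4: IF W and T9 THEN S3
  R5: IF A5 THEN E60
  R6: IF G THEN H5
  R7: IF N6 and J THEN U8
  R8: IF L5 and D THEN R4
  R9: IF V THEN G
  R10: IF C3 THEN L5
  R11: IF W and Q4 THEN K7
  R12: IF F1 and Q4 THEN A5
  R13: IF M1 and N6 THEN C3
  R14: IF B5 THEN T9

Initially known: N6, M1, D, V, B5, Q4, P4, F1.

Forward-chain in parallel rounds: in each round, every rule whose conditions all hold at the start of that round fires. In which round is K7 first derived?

5

Round 1 fires R9, R12, R13, R14, giving G, A5, C3, T9.
Round 2 fires R5, R6, R10, giving E60, H5, L5.
Round 3 fires R8, giving R4.
Round 4 fires R1, R3, giving W, J.
Round 5 fires R2, R4, R7, R11, giving E5, S3, U8, K7.
K7 first appears in round 5.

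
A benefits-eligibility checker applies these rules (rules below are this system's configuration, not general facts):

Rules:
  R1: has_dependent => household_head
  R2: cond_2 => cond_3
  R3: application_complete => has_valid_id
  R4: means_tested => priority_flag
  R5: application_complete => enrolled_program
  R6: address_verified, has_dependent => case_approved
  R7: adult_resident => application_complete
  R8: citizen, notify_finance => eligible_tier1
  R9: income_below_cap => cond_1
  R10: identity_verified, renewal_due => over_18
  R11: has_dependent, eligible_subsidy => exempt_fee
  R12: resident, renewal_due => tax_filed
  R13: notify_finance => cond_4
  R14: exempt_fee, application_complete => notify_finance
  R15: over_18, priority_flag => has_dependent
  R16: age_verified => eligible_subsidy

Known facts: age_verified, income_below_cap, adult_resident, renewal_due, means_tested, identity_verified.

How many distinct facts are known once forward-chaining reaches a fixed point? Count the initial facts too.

[1] R4 [means_tested => priority_flag]; R7 [adult_resident => application_complete]; R9 [income_below_cap => cond_1]; R10 [identity_verified, renewal_due => over_18]; R16 [age_verified => eligible_subsidy]. ⇒ new: priority_flag, application_complete, cond_1, over_18, eligible_subsidy.
[2] R3 [application_complete => has_valid_id]; R5 [application_complete => enrolled_program]; R15 [over_18, priority_flag => has_dependent]. ⇒ new: has_valid_id, enrolled_program, has_dependent.
[3] R1 [has_dependent => household_head]; R11 [has_dependent, eligible_subsidy => exempt_fee]. ⇒ new: household_head, exempt_fee.
[4] R14 [exempt_fee, application_complete => notify_finance]. ⇒ new: notify_finance.
[5] R13 [notify_finance => cond_4]. ⇒ new: cond_4.
Closure: {adult_resident, age_verified, application_complete, cond_1, cond_4, eligible_subsidy, enrolled_program, exempt_fee, has_dependent, has_valid_id, household_head, identity_verified, income_below_cap, means_tested, notify_finance, over_18, priority_flag, renewal_due} — 18 facts.

18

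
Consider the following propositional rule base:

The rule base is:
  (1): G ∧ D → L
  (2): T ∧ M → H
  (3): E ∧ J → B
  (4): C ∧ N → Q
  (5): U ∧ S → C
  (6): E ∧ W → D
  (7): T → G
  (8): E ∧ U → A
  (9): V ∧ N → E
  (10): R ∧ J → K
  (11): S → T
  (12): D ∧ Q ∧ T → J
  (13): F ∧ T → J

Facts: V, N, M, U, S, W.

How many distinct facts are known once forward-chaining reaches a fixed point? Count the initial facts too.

17

Round 1: (5) [U ∧ S → C]; (9) [V ∧ N → E]; (11) [S → T]. New: C, E, T.
Round 2: (2) [T ∧ M → H]; (4) [C ∧ N → Q]; (6) [E ∧ W → D]; (7) [T → G]; (8) [E ∧ U → A]. New: H, Q, D, G, A.
Round 3: (1) [G ∧ D → L]; (12) [D ∧ Q ∧ T → J]. New: L, J.
Round 4: (3) [E ∧ J → B]. New: B.
Closure: {A, B, C, D, E, G, H, J, L, M, N, Q, S, T, U, V, W} — 17 facts.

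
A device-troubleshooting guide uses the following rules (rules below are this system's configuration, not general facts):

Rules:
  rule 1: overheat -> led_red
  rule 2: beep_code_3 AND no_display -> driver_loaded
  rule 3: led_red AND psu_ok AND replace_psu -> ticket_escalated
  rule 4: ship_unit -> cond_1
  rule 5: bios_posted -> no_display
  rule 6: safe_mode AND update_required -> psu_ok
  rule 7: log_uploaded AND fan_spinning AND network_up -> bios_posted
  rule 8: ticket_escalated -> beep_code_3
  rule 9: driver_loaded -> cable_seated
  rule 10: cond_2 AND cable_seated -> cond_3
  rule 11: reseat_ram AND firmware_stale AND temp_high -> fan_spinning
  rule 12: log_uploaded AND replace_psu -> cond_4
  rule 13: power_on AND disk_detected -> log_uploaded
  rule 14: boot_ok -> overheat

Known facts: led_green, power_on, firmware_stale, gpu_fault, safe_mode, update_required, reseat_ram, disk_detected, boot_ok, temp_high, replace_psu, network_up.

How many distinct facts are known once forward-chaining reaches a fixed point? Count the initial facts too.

24

Round 1 fires rule 6, rule 11, rule 13, rule 14, giving psu_ok, fan_spinning, log_uploaded, overheat.
Round 2 fires rule 1, rule 7, rule 12, giving led_red, bios_posted, cond_4.
Round 3 fires rule 3, rule 5, giving ticket_escalated, no_display.
Round 4 fires rule 8, giving beep_code_3.
Round 5 fires rule 2, giving driver_loaded.
Round 6 fires rule 9, giving cable_seated.
Closure: {beep_code_3, bios_posted, boot_ok, cable_seated, cond_4, disk_detected, driver_loaded, fan_spinning, firmware_stale, gpu_fault, led_green, led_red, log_uploaded, network_up, no_display, overheat, power_on, psu_ok, replace_psu, reseat_ram, safe_mode, temp_high, ticket_escalated, update_required} — 24 facts.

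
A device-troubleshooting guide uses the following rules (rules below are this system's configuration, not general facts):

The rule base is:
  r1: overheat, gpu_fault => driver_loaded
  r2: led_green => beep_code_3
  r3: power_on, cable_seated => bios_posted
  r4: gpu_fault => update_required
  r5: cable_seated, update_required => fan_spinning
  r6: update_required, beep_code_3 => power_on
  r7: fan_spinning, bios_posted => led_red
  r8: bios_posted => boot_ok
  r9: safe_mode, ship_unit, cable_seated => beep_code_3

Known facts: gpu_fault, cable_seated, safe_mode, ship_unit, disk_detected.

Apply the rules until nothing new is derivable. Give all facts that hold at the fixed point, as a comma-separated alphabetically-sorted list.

Round 1 — r4, r9, derive update_required, beep_code_3.
Round 2 — r5, r6, derive fan_spinning, power_on.
Round 3 — r3, derive bios_posted.
Round 4 — r7, r8, derive led_red, boot_ok.

beep_code_3, bios_posted, boot_ok, cable_seated, disk_detected, fan_spinning, gpu_fault, led_red, power_on, safe_mode, ship_unit, update_required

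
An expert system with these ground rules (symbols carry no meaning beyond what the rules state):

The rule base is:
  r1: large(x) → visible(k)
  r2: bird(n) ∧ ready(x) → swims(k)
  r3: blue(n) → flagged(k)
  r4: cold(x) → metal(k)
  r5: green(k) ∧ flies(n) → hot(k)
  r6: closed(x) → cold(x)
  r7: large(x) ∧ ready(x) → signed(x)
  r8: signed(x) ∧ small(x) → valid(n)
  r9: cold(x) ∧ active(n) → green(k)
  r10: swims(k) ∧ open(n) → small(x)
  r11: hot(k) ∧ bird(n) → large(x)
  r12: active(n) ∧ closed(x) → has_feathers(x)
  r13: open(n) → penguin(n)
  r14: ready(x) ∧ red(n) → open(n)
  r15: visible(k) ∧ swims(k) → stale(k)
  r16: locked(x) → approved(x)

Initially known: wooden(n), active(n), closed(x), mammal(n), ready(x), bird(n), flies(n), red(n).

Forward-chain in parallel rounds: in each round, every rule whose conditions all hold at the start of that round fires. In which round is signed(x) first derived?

5

Round 1: r2 [bird(n) ∧ ready(x) → swims(k)]; r6 [closed(x) → cold(x)]; r12 [active(n) ∧ closed(x) → has_feathers(x)]; r14 [ready(x) ∧ red(n) → open(n)]. New: swims(k), cold(x), has_feathers(x), open(n).
Round 2: r4 [cold(x) → metal(k)]; r9 [cold(x) ∧ active(n) → green(k)]; r10 [swims(k) ∧ open(n) → small(x)]; r13 [open(n) → penguin(n)]. New: metal(k), green(k), small(x), penguin(n).
Round 3: r5 [green(k) ∧ flies(n) → hot(k)]. New: hot(k).
Round 4: r11 [hot(k) ∧ bird(n) → large(x)]. New: large(x).
Round 5: r1 [large(x) → visible(k)]; r7 [large(x) ∧ ready(x) → signed(x)]. New: visible(k), signed(x).
signed(x) first appears in round 5.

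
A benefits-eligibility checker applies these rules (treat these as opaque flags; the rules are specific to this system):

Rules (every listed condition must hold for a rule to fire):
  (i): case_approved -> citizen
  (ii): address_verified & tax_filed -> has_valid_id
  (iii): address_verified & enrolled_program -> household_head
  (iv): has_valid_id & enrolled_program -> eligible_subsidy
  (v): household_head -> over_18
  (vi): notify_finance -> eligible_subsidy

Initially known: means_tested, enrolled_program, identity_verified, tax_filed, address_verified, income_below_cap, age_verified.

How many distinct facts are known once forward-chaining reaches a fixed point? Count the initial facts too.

Round 1 — (ii), (iii), derive has_valid_id, household_head.
Round 2 — (iv), (v), derive eligible_subsidy, over_18.
Closure: {address_verified, age_verified, eligible_subsidy, enrolled_program, has_valid_id, household_head, identity_verified, income_below_cap, means_tested, over_18, tax_filed} — 11 facts.

11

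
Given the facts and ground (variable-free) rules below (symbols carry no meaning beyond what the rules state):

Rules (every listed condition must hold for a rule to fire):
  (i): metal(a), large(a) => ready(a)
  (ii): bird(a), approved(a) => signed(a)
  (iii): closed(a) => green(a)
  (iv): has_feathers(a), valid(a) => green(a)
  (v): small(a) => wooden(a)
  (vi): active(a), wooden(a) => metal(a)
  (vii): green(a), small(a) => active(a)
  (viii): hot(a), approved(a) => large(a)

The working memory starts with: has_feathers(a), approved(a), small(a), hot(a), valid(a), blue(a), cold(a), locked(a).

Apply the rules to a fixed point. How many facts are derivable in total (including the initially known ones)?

14

Round 1 fires (iv), (v), (viii), giving green(a), wooden(a), large(a).
Round 2 fires (vii), giving active(a).
Round 3 fires (vi), giving metal(a).
Round 4 fires (i), giving ready(a).
Closure: {active(a), approved(a), blue(a), cold(a), green(a), has_feathers(a), hot(a), large(a), locked(a), metal(a), ready(a), small(a), valid(a), wooden(a)} — 14 facts.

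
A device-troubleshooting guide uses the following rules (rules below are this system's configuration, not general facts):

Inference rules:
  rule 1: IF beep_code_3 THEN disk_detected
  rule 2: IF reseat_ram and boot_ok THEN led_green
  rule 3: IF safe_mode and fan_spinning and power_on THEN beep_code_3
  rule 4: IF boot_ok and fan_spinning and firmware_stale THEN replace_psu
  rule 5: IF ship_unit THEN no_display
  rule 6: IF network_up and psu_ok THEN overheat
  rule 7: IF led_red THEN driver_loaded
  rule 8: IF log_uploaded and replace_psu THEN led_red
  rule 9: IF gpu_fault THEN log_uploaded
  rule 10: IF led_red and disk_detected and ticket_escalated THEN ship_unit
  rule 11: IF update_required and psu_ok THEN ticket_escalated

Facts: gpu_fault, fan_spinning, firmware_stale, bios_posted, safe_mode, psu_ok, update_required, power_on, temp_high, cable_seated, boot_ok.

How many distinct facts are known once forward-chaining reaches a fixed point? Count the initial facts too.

[1] rule 3 [IF safe_mode and fan_spinning and power_on THEN beep_code_3]; rule 4 [IF boot_ok and fan_spinning and firmware_stale THEN replace_psu]; rule 9 [IF gpu_fault THEN log_uploaded]; rule 11 [IF update_required and psu_ok THEN ticket_escalated]. ⇒ new: beep_code_3, replace_psu, log_uploaded, ticket_escalated.
[2] rule 1 [IF beep_code_3 THEN disk_detected]; rule 8 [IF log_uploaded and replace_psu THEN led_red]. ⇒ new: disk_detected, led_red.
[3] rule 7 [IF led_red THEN driver_loaded]; rule 10 [IF led_red and disk_detected and ticket_escalated THEN ship_unit]. ⇒ new: driver_loaded, ship_unit.
[4] rule 5 [IF ship_unit THEN no_display]. ⇒ new: no_display.
Closure: {beep_code_3, bios_posted, boot_ok, cable_seated, disk_detected, driver_loaded, fan_spinning, firmware_stale, gpu_fault, led_red, log_uploaded, no_display, power_on, psu_ok, replace_psu, safe_mode, ship_unit, temp_high, ticket_escalated, update_required} — 20 facts.

20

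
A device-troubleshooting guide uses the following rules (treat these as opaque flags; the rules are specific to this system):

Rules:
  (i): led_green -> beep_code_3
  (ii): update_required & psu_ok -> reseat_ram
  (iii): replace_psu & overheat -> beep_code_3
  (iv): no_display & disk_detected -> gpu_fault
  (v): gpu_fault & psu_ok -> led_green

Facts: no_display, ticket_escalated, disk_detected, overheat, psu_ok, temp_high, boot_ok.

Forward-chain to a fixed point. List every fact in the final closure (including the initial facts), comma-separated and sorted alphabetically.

Round 1 fires (iv), giving gpu_fault.
Round 2 fires (v), giving led_green.
Round 3 fires (i), giving beep_code_3.

beep_code_3, boot_ok, disk_detected, gpu_fault, led_green, no_display, overheat, psu_ok, temp_high, ticket_escalated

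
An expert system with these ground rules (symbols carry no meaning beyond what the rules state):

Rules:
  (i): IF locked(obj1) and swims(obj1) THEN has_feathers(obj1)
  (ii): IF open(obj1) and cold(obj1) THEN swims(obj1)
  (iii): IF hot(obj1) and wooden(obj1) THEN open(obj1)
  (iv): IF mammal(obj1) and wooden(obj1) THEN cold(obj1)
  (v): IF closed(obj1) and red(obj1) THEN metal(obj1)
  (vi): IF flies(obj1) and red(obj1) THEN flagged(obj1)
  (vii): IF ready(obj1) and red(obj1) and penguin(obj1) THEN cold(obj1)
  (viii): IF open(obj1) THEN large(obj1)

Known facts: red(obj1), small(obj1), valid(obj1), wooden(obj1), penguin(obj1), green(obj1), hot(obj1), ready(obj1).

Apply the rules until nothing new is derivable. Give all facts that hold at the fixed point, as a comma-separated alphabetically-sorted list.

Round 1: (iii) [IF hot(obj1) and wooden(obj1) THEN open(obj1)]; (vii) [IF ready(obj1) and red(obj1) and penguin(obj1) THEN cold(obj1)]. New: open(obj1), cold(obj1).
Round 2: (ii) [IF open(obj1) and cold(obj1) THEN swims(obj1)]; (viii) [IF open(obj1) THEN large(obj1)]. New: swims(obj1), large(obj1).

cold(obj1), green(obj1), hot(obj1), large(obj1), open(obj1), penguin(obj1), ready(obj1), red(obj1), small(obj1), swims(obj1), valid(obj1), wooden(obj1)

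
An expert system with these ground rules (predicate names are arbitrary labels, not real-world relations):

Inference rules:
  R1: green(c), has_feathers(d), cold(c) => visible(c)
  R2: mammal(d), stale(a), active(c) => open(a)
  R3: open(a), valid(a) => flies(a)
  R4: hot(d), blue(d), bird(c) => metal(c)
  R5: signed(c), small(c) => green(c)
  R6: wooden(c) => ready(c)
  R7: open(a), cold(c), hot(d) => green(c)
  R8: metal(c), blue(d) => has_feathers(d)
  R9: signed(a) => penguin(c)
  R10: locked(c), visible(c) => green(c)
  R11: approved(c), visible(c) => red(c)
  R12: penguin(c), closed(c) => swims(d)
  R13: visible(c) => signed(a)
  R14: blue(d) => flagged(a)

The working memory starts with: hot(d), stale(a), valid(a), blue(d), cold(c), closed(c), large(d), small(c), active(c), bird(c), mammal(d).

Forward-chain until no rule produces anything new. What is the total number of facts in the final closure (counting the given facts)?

[1] R2 [mammal(d), stale(a), active(c) => open(a)]; R4 [hot(d), blue(d), bird(c) => metal(c)]; R14 [blue(d) => flagged(a)]. ⇒ new: open(a), metal(c), flagged(a).
[2] R3 [open(a), valid(a) => flies(a)]; R7 [open(a), cold(c), hot(d) => green(c)]; R8 [metal(c), blue(d) => has_feathers(d)]. ⇒ new: flies(a), green(c), has_feathers(d).
[3] R1 [green(c), has_feathers(d), cold(c) => visible(c)]. ⇒ new: visible(c).
[4] R13 [visible(c) => signed(a)]. ⇒ new: signed(a).
[5] R9 [signed(a) => penguin(c)]. ⇒ new: penguin(c).
[6] R12 [penguin(c), closed(c) => swims(d)]. ⇒ new: swims(d).
Closure: {active(c), bird(c), blue(d), closed(c), cold(c), flagged(a), flies(a), green(c), has_feathers(d), hot(d), large(d), mammal(d), metal(c), open(a), penguin(c), signed(a), small(c), stale(a), swims(d), valid(a), visible(c)} — 21 facts.

21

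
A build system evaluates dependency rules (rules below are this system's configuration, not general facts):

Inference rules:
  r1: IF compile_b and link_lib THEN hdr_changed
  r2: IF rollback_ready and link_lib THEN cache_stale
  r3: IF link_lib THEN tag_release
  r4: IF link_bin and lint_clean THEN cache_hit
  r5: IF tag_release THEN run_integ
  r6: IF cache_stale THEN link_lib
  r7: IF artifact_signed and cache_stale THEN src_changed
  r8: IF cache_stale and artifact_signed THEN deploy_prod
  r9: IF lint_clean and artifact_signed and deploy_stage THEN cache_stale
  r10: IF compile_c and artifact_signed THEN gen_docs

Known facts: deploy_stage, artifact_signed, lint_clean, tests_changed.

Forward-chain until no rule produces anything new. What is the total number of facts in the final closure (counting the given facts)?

10

[1] r9 [IF lint_clean and artifact_signed and deploy_stage THEN cache_stale]. ⇒ new: cache_stale.
[2] r6 [IF cache_stale THEN link_lib]; r7 [IF artifact_signed and cache_stale THEN src_changed]; r8 [IF cache_stale and artifact_signed THEN deploy_prod]. ⇒ new: link_lib, src_changed, deploy_prod.
[3] r3 [IF link_lib THEN tag_release]. ⇒ new: tag_release.
[4] r5 [IF tag_release THEN run_integ]. ⇒ new: run_integ.
Closure: {artifact_signed, cache_stale, deploy_prod, deploy_stage, link_lib, lint_clean, run_integ, src_changed, tag_release, tests_changed} — 10 facts.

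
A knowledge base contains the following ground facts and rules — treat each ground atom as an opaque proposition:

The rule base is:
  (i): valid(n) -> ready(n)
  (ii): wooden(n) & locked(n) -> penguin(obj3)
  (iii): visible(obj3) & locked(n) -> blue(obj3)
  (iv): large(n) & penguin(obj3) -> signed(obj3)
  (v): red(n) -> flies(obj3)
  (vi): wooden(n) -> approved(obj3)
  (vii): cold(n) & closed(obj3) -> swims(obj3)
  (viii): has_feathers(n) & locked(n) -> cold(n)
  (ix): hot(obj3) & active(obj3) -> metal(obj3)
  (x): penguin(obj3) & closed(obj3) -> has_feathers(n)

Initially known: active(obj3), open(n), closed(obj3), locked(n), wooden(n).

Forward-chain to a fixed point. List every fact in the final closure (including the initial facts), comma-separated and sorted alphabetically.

Round 1: (ii) [wooden(n) & locked(n) -> penguin(obj3)]; (vi) [wooden(n) -> approved(obj3)]. Adds penguin(obj3), approved(obj3).
Round 2: (x) [penguin(obj3) & closed(obj3) -> has_feathers(n)]. Adds has_feathers(n).
Round 3: (viii) [has_feathers(n) & locked(n) -> cold(n)]. Adds cold(n).
Round 4: (vii) [cold(n) & closed(obj3) -> swims(obj3)]. Adds swims(obj3).

active(obj3), approved(obj3), closed(obj3), cold(n), has_feathers(n), locked(n), open(n), penguin(obj3), swims(obj3), wooden(n)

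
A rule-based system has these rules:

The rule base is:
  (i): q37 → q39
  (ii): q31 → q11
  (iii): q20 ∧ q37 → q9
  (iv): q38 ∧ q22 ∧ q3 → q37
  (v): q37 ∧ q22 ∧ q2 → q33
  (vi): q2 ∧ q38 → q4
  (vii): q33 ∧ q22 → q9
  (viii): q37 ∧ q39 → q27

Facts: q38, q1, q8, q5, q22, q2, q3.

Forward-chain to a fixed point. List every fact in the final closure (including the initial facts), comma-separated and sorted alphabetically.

[1] (iv) [q38 ∧ q22 ∧ q3 → q37]; (vi) [q2 ∧ q38 → q4]. ⇒ new: q37, q4.
[2] (i) [q37 → q39]; (v) [q37 ∧ q22 ∧ q2 → q33]. ⇒ new: q39, q33.
[3] (vii) [q33 ∧ q22 → q9]; (viii) [q37 ∧ q39 → q27]. ⇒ new: q9, q27.

q1, q2, q22, q27, q3, q33, q37, q38, q39, q4, q5, q8, q9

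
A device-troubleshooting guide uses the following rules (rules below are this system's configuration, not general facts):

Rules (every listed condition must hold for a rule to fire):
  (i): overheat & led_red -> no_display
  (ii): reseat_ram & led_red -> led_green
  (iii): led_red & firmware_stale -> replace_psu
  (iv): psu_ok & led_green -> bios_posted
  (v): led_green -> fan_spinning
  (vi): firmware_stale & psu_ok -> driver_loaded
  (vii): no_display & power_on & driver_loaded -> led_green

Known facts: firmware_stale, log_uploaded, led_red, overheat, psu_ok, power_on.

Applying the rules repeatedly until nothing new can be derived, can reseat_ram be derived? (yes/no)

no

[1] (i) [overheat & led_red -> no_display]; (iii) [led_red & firmware_stale -> replace_psu]; (vi) [firmware_stale & psu_ok -> driver_loaded]. ⇒ new: no_display, replace_psu, driver_loaded.
[2] (vii) [no_display & power_on & driver_loaded -> led_green]. ⇒ new: led_green.
[3] (iv) [psu_ok & led_green -> bios_posted]; (v) [led_green -> fan_spinning]. ⇒ new: bios_posted, fan_spinning.
Fixed point reached. No rule has reseat_ram as a consequent, and it is not given.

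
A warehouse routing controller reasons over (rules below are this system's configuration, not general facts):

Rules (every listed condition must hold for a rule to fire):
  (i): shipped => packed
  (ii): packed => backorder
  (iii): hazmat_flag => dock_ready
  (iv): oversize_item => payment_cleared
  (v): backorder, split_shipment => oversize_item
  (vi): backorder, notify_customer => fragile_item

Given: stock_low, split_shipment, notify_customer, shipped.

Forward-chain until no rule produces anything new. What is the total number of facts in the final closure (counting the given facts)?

9

Round 1: (i) [shipped => packed]. New: packed.
Round 2: (ii) [packed => backorder]. New: backorder.
Round 3: (v) [backorder, split_shipment => oversize_item]; (vi) [backorder, notify_customer => fragile_item]. New: oversize_item, fragile_item.
Round 4: (iv) [oversize_item => payment_cleared]. New: payment_cleared.
Closure: {backorder, fragile_item, notify_customer, oversize_item, packed, payment_cleared, shipped, split_shipment, stock_low} — 9 facts.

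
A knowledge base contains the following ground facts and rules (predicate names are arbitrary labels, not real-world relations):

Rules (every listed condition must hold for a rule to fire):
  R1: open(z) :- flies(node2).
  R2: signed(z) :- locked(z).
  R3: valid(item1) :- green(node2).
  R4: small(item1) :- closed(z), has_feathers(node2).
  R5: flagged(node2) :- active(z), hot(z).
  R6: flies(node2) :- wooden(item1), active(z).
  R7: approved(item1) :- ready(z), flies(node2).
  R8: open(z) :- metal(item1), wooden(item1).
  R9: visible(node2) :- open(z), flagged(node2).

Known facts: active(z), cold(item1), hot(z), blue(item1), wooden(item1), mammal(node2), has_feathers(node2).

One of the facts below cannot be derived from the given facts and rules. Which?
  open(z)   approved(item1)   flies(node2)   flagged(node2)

Round 1: R5 [flagged(node2) :- active(z), hot(z).]; R6 [flies(node2) :- wooden(item1), active(z).]. New: flagged(node2), flies(node2).
Round 2: R1 [open(z) :- flies(node2).]. New: open(z).
Round 3: R9 [visible(node2) :- open(z), flagged(node2).]. New: visible(node2).
Derived: open(z) (round 2), flagged(node2) (round 1), flies(node2) (round 1). approved(item1) never appears in any round.

approved(item1)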